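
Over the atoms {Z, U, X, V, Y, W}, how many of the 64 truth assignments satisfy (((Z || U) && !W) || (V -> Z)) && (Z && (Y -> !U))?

Initial set: {T ((((Z || U) && !W) || (V -> Z)) && (Z && (Y -> !U)))}.
T ((((Z || U) && !W) || (V -> Z)) && (Z && (Y -> !U))): α-rule — add T (((Z || U) && !W) || (V -> Z)), T (Z && (Y -> !U)).
T (Z && (Y -> !U)): α-rule — add T Z, T (Y -> !U).
T (((Z || U) && !W) || (V -> Z)): β-rule — branch into T ((Z || U) && !W)  //  T (V -> Z).
  branch 1 (add T ((Z || U) && !W)):
    T ((Z || U) && !W): α-rule — add T (Z || U), T !W.
    T (Y -> !U): β-rule — branch into F Y  //  T !U.
      branch 1.1 (add F Y):
        T (Z || U): β-rule — branch into T Z  //  T U.
          branch 1.1.1 (add T Z):
            ○ open, literals {W=F, Y=F, Z=T}.
          branch 1.1.2 (add T U):
            ○ open, literals {U=T, W=F, Y=F, Z=T}.
      branch 1.2 (add T !U):
        T (Z || U): β-rule — branch into T Z  //  T U.
          branch 1.2.1 (add T Z):
            ○ open, literals {U=F, W=F, Z=T}.
          branch 1.2.2 (add T U):
            × closes — contains both U and !U.
  branch 2 (add T (V -> Z)):
    T (Y -> !U): β-rule — branch into F Y  //  T !U.
      branch 2.1 (add F Y):
        T (V -> Z): β-rule — branch into F V  //  T Z.
          branch 2.1.1 (add F V):
            ○ open, literals {V=F, Y=F, Z=T}.
          branch 2.1.2 (add T Z):
            ○ open, literals {Y=F, Z=T}.
      branch 2.2 (add T !U):
        T (V -> Z): β-rule — branch into F V  //  T Z.
          branch 2.2.1 (add F V):
            ○ open, literals {U=F, V=F, Z=T}.
          branch 2.2.2 (add T Z):
            ○ open, literals {U=F, Z=T}.
1 branch closed, 7 open.
Each open branch fixes some atoms; the unmentioned ones are free. Counting distinct full assignments: branch {W=F, Y=F, Z=T} (U, X, V) contributes 8 new; branch {U=T, W=F, Y=F, Z=T} (X, V) contributes 0 new; branch {U=F, W=F, Z=T} (X, V, Y) contributes 4 new; branch {V=F, Y=F, Z=T} (U, X, W) contributes 4 new; branch {Y=F, Z=T} (U, X, V, W) contributes 4 new; branch {U=F, V=F, Z=T} (X, Y, W) contributes 2 new; branch {U=F, Z=T} (X, V, Y, W) contributes 2 new. Total: 24.

24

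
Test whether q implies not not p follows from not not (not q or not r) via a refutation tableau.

No

Initial set: {not not (not q or not r); not (q implies not not p)}.
not not (not q or not r): drop double negation, giving (not q or not r).
not (q implies not not p): α-rule — add q, not not not p.
not not not p: drop double negation, giving not p.
(not q or not r): β-rule — branch into not q  //  not r.
  branch 1 (add not q):
    × closes — contains both q and not q.
  branch 2 (add not r):
    ○ open, literals {p=false, q=true, r=false}.
1 branch closed, 1 open.
An open branch gives a countermodel: p=false, q=true, r=false (unmentioned atoms arbitrary); the premises hold there but the conclusion fails.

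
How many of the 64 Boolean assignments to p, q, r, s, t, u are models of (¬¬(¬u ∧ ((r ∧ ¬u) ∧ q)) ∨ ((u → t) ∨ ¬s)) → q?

36

Initial set: {((¬¬(¬u ∧ ((r ∧ ¬u) ∧ q)) ∨ ((u → t) ∨ ¬s)) → q)}.
((¬¬(¬u ∧ ((r ∧ ¬u) ∧ q)) ∨ ((u → t) ∨ ¬s)) → q): β-rule — branch into ¬(¬¬(¬u ∧ ((r ∧ ¬u) ∧ q)) ∨ ((u → t) ∨ ¬s))  //  q.
  branch 1 (add ¬(¬¬(¬u ∧ ((r ∧ ¬u) ∧ q)) ∨ ((u → t) ∨ ¬s))):
    ¬(¬¬(¬u ∧ ((r ∧ ¬u) ∧ q)) ∨ ((u → t) ∨ ¬s)): α-rule — add ¬¬¬(¬u ∧ ((r ∧ ¬u) ∧ q)), ¬((u → t) ∨ ¬s).
    ¬¬¬(¬u ∧ ((r ∧ ¬u) ∧ q)): drop double negation, giving ¬(¬u ∧ ((r ∧ ¬u) ∧ q)).
    ¬((u → t) ∨ ¬s): α-rule — add ¬(u → t), ¬¬s.
    ¬(u → t): α-rule — add u, ¬t.
    ¬(¬u ∧ ((r ∧ ¬u) ∧ q)): β-rule — branch into ¬¬u  //  ¬((r ∧ ¬u) ∧ q).
      branch 1.1 (add ¬¬u):
        ○ open, literals {s=T, t=F, u=T}.
      branch 1.2 (add ¬((r ∧ ¬u) ∧ q)):
        ¬((r ∧ ¬u) ∧ q): β-rule — branch into ¬(r ∧ ¬u)  //  ¬q.
          branch 1.2.1 (add ¬(r ∧ ¬u)):
            ¬(r ∧ ¬u): β-rule — branch into ¬r  //  ¬¬u.
              branch 1.2.1.1 (add ¬r):
                ○ open, literals {r=F, s=T, t=F, u=T}.
              branch 1.2.1.2 (add ¬¬u):
                ○ open, literals {s=T, t=F, u=T}.
          branch 1.2.2 (add ¬q):
            ○ open, literals {q=F, s=T, t=F, u=T}.
  branch 2 (add q):
    ○ open, literals {q=T}.
0 branches closed, 5 open.
Each open branch fixes some atoms; the unmentioned ones are free. Counting distinct full assignments: branch {s=T, t=F, u=T} (p, q, r) contributes 8 new; branch {r=F, s=T, t=F, u=T} (p, q) contributes 0 new; branch {s=T, t=F, u=T} (p, q, r) contributes 0 new; branch {q=F, s=T, t=F, u=T} (p, r) contributes 0 new; branch {q=T} (p, r, s, t, u) contributes 28 new. Total: 36.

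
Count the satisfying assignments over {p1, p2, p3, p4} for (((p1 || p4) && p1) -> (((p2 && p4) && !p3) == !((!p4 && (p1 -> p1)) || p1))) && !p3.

Initial set: {((((p1 || p4) && p1) -> (((p2 && p4) && !p3) == !((!p4 && (p1 -> p1)) || p1))) && !p3)}.
((((p1 || p4) && p1) -> (((p2 && p4) && !p3) == !((!p4 && (p1 -> p1)) || p1))) && !p3): α-rule — add (((p1 || p4) && p1) -> (((p2 && p4) && !p3) == !((!p4 && (p1 -> p1)) || p1))), !p3.
(((p1 || p4) && p1) -> (((p2 && p4) && !p3) == !((!p4 && (p1 -> p1)) || p1))): β-rule — branch into !((p1 || p4) && p1)  //  (((p2 && p4) && !p3) == !((!p4 && (p1 -> p1)) || p1)).
  branch 1 (add !((p1 || p4) && p1)):
    !((p1 || p4) && p1): β-rule — branch into !(p1 || p4)  //  !p1.
      branch 1.1 (add !(p1 || p4)):
        !(p1 || p4): α-rule — add !p1, !p4.
        ○ open, literals {p1=false, p3=false, p4=false}.
      branch 1.2 (add !p1):
        ○ open, literals {p1=false, p3=false}.
  branch 2 (add (((p2 && p4) && !p3) == !((!p4 && (p1 -> p1)) || p1))):
    (((p2 && p4) && !p3) == !((!p4 && (p1 -> p1)) || p1)): β-rule — branch into ((p2 && p4) && !p3), !((!p4 && (p1 -> p1)) || p1)  //  !((p2 && p4) && !p3), !!((!p4 && (p1 -> p1)) || p1).
      branch 2.1 (add ((p2 && p4) && !p3), !((!p4 && (p1 -> p1)) || p1)):
        ((p2 && p4) && !p3): α-rule — add (p2 && p4), !p3.
        !((!p4 && (p1 -> p1)) || p1): α-rule — add !(!p4 && (p1 -> p1)), !p1.
        (p2 && p4): α-rule — add p2, p4.
        !(!p4 && (p1 -> p1)): β-rule — branch into !!p4  //  !(p1 -> p1).
          branch 2.1.1 (add !!p4):
            ○ open, literals {p1=false, p2=true, p3=false, p4=true}.
          branch 2.1.2 (add !(p1 -> p1)):
            !(p1 -> p1): α-rule — add p1, !p1.
            × closes — contains both p1 and !p1.
      branch 2.2 (add !((p2 && p4) && !p3), !!((!p4 && (p1 -> p1)) || p1)):
        !((p2 && p4) && !p3): β-rule — branch into !(p2 && p4)  //  !!p3.
          branch 2.2.1 (add !(p2 && p4)):
            !!((!p4 && (p1 -> p1)) || p1): β-rule — branch into (!p4 && (p1 -> p1))  //  p1.
              branch 2.2.1.1 (add (!p4 && (p1 -> p1))):
                (!p4 && (p1 -> p1)): α-rule — add !p4, (p1 -> p1).
                !(p2 && p4): β-rule — branch into !p2  //  !p4.
                  branch 2.2.1.1.1 (add !p2):
                    (p1 -> p1): β-rule — branch into !p1  //  p1.
                      branch 2.2.1.1.1.1 (add !p1):
                        ○ open, literals {p1=false, p2=false, p3=false, p4=false}.
                      branch 2.2.1.1.1.2 (add p1):
                        ○ open, literals {p1=true, p2=false, p3=false, p4=false}.
                  branch 2.2.1.1.2 (add !p4):
                    (p1 -> p1): β-rule — branch into !p1  //  p1.
                      branch 2.2.1.1.2.1 (add !p1):
                        ○ open, literals {p1=false, p3=false, p4=false}.
                      branch 2.2.1.1.2.2 (add p1):
                        ○ open, literals {p1=true, p3=false, p4=false}.
              branch 2.2.1.2 (add p1):
                !(p2 && p4): β-rule — branch into !p2  //  !p4.
                  branch 2.2.1.2.1 (add !p2):
                    ○ open, literals {p1=true, p2=false, p3=false}.
                  branch 2.2.1.2.2 (add !p4):
                    ○ open, literals {p1=true, p3=false, p4=false}.
          branch 2.2.2 (add !!p3):
            × closes — contains both p3 and !p3.
2 branches closed, 9 open.
Each open branch fixes some atoms; the unmentioned ones are free. Counting distinct full assignments: branch {p1=false, p3=false, p4=false} (p2) contributes 2 new; branch {p1=false, p3=false} (p2, p4) contributes 2 new; branch {p1=false, p2=true, p3=false, p4=true} (none free) contributes 0 new; branch {p1=false, p2=false, p3=false, p4=false} (none free) contributes 0 new; branch {p1=true, p2=false, p3=false, p4=false} (none free) contributes 1 new; branch {p1=false, p3=false, p4=false} (p2) contributes 0 new; branch {p1=true, p3=false, p4=false} (p2) contributes 1 new; branch {p1=true, p2=false, p3=false} (p4) contributes 1 new; branch {p1=true, p3=false, p4=false} (p2) contributes 0 new. Total: 7.

7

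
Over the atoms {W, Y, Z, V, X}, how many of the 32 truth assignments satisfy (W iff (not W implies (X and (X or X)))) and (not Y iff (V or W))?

Initial set: {((W iff (not W implies (X and (X or X)))) and (not Y iff (V or W)))}.
((W iff (not W implies (X and (X or X)))) and (not Y iff (V or W))): α-rule — add (W iff (not W implies (X and (X or X)))), (not Y iff (V or W)).
(W iff (not W implies (X and (X or X)))): β-rule — branch into W, (not W implies (X and (X or X)))  //  not W, not (not W implies (X and (X or X))).
  branch 1 (add W, (not W implies (X and (X or X)))):
    (not Y iff (V or W)): β-rule — branch into not Y, (V or W)  //  not not Y, not (V or W).
      branch 1.1 (add not Y, (V or W)):
        (not W implies (X and (X or X))): β-rule — branch into not not W  //  (X and (X or X)).
          branch 1.1.1 (add not not W):
            (V or W): β-rule — branch into V  //  W.
              branch 1.1.1.1 (add V):
                ○ open, literals {V=true, W=true, Y=false}.
              branch 1.1.1.2 (add W):
                ○ open, literals {W=true, Y=false}.
          branch 1.1.2 (add (X and (X or X))):
            (X and (X or X)): α-rule — add X, (X or X).
            (V or W): β-rule — branch into V  //  W.
              branch 1.1.2.1 (add V):
                (X or X): β-rule — branch into X  //  X.
                  branch 1.1.2.1.1 (add X):
                    ○ open, literals {V=true, W=true, X=true, Y=false}.
                  branch 1.1.2.1.2 (add X):
                    ○ open, literals {V=true, W=true, X=true, Y=false}.
              branch 1.1.2.2 (add W):
                (X or X): β-rule — branch into X  //  X.
                  branch 1.1.2.2.1 (add X):
                    ○ open, literals {W=true, X=true, Y=false}.
                  branch 1.1.2.2.2 (add X):
                    ○ open, literals {W=true, X=true, Y=false}.
      branch 1.2 (add not not Y, not (V or W)):
        not (V or W): α-rule — add not V, not W.
        × closes — contains both W and not W.
  branch 2 (add not W, not (not W implies (X and (X or X)))):
    not (not W implies (X and (X or X))): α-rule — add not W, not (X and (X or X)).
    (not Y iff (V or W)): β-rule — branch into not Y, (V or W)  //  not not Y, not (V or W).
      branch 2.1 (add not Y, (V or W)):
        not (X and (X or X)): β-rule — branch into not X  //  not (X or X).
          branch 2.1.1 (add not X):
            (V or W): β-rule — branch into V  //  W.
              branch 2.1.1.1 (add V):
                ○ open, literals {V=true, W=false, X=false, Y=false}.
              branch 2.1.1.2 (add W):
                × closes — contains both W and not W.
          branch 2.1.2 (add not (X or X)):
            not (X or X): α-rule — add not X, not X.
            (V or W): β-rule — branch into V  //  W.
              branch 2.1.2.1 (add V):
                ○ open, literals {V=true, W=false, X=false, Y=false}.
              branch 2.1.2.2 (add W):
                × closes — contains both W and not W.
      branch 2.2 (add not not Y, not (V or W)):
        not (V or W): α-rule — add not V, not W.
        not (X and (X or X)): β-rule — branch into not X  //  not (X or X).
          branch 2.2.1 (add not X):
            ○ open, literals {V=false, W=false, X=false, Y=true}.
          branch 2.2.2 (add not (X or X)):
            not (X or X): α-rule — add not X, not X.
            ○ open, literals {V=false, W=false, X=false, Y=true}.
3 branches closed, 10 open.
Each open branch fixes some atoms; the unmentioned ones are free. Counting distinct full assignments: branch {V=true, W=true, Y=false} (Z, X) contributes 4 new; branch {W=true, Y=false} (Z, V, X) contributes 4 new; branch {V=true, W=true, X=true, Y=false} (Z) contributes 0 new; branch {V=true, W=true, X=true, Y=false} (Z) contributes 0 new; branch {W=true, X=true, Y=false} (Z, V) contributes 0 new; branch {W=true, X=true, Y=false} (Z, V) contributes 0 new; branch {V=true, W=false, X=false, Y=false} (Z) contributes 2 new; branch {V=true, W=false, X=false, Y=false} (Z) contributes 0 new; branch {V=false, W=false, X=false, Y=true} (Z) contributes 2 new; branch {V=false, W=false, X=false, Y=true} (Z) contributes 0 new. Total: 12.

12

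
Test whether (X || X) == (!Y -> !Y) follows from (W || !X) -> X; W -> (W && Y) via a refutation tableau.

Initial set: {((W || !X) -> X); (W -> (W && Y)); !((X || X) == (!Y -> !Y))}.
((W || !X) -> X): β-rule — branch into !(W || !X)  //  X.
  branch 1 (add !(W || !X)):
    !(W || !X): α-rule — add !W, !!X.
    (W -> (W && Y)): β-rule — branch into !W  //  (W && Y).
      branch 1.1 (add !W):
        !((X || X) == (!Y -> !Y)): β-rule — branch into (X || X), !(!Y -> !Y)  //  !(X || X), (!Y -> !Y).
          branch 1.1.1 (add (X || X), !(!Y -> !Y)):
            !(!Y -> !Y): α-rule — add !Y, !!Y.
            × closes — contains both Y and !Y.
          branch 1.1.2 (add !(X || X), (!Y -> !Y)):
            !(X || X): α-rule — add !X, !X.
            × closes — contains both X and !X.
      branch 1.2 (add (W && Y)):
        (W && Y): α-rule — add W, Y.
        × closes — contains both W and !W.
  branch 2 (add X):
    (W -> (W && Y)): β-rule — branch into !W  //  (W && Y).
      branch 2.1 (add !W):
        !((X || X) == (!Y -> !Y)): β-rule — branch into (X || X), !(!Y -> !Y)  //  !(X || X), (!Y -> !Y).
          branch 2.1.1 (add (X || X), !(!Y -> !Y)):
            !(!Y -> !Y): α-rule — add !Y, !!Y.
            × closes — contains both Y and !Y.
          branch 2.1.2 (add !(X || X), (!Y -> !Y)):
            !(X || X): α-rule — add !X, !X.
            × closes — contains both X and !X.
      branch 2.2 (add (W && Y)):
        (W && Y): α-rule — add W, Y.
        !((X || X) == (!Y -> !Y)): β-rule — branch into (X || X), !(!Y -> !Y)  //  !(X || X), (!Y -> !Y).
          branch 2.2.1 (add (X || X), !(!Y -> !Y)):
            !(!Y -> !Y): α-rule — add !Y, !!Y.
            × closes — contains both Y and !Y.
          branch 2.2.2 (add !(X || X), (!Y -> !Y)):
            !(X || X): α-rule — add !X, !X.
            × closes — contains both X and !X.
All 7 branches close.
Every branch closed, so the premises entail the conclusion.

Yes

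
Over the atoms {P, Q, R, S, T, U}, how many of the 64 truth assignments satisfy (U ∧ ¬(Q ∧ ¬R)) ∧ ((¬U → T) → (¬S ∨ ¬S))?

Initial set: {T ((U ∧ ¬(Q ∧ ¬R)) ∧ ((¬U → T) → (¬S ∨ ¬S)))}.
T ((U ∧ ¬(Q ∧ ¬R)) ∧ ((¬U → T) → (¬S ∨ ¬S))): α-rule — add T (U ∧ ¬(Q ∧ ¬R)), T ((¬U → T) → (¬S ∨ ¬S)).
T (U ∧ ¬(Q ∧ ¬R)): α-rule — add T U, T ¬(Q ∧ ¬R).
T ((¬U → T) → (¬S ∨ ¬S)): β-rule — branch into F (¬U → T)  //  T (¬S ∨ ¬S).
  branch 1 (add F (¬U → T)):
    F (¬U → T): α-rule — add T ¬U, F T.
    × closes — contains both U and ¬U.
  branch 2 (add T (¬S ∨ ¬S)):
    T ¬(Q ∧ ¬R): β-rule — branch into F Q  //  F ¬R.
      branch 2.1 (add F Q):
        T (¬S ∨ ¬S): β-rule — branch into T ¬S  //  T ¬S.
          branch 2.1.1 (add T ¬S):
            ○ open, literals {Q=0, S=0, U=1}.
          branch 2.1.2 (add T ¬S):
            ○ open, literals {Q=0, S=0, U=1}.
      branch 2.2 (add F ¬R):
        T (¬S ∨ ¬S): β-rule — branch into T ¬S  //  T ¬S.
          branch 2.2.1 (add T ¬S):
            ○ open, literals {R=1, S=0, U=1}.
          branch 2.2.2 (add T ¬S):
            ○ open, literals {R=1, S=0, U=1}.
1 branch closed, 4 open.
Each open branch fixes some atoms; the unmentioned ones are free. Counting distinct full assignments: branch {Q=0, S=0, U=1} (P, R, T) contributes 8 new; branch {Q=0, S=0, U=1} (P, R, T) contributes 0 new; branch {R=1, S=0, U=1} (P, Q, T) contributes 4 new; branch {R=1, S=0, U=1} (P, Q, T) contributes 0 new. Total: 12.

12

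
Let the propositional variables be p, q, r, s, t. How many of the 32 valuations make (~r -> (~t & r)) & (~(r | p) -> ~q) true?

16

Initial set: {T ((~r -> (~t & r)) & (~(r | p) -> ~q))}.
T ((~r -> (~t & r)) & (~(r | p) -> ~q)): α-rule — add T (~r -> (~t & r)), T (~(r | p) -> ~q).
T (~r -> (~t & r)): β-rule — branch into F ~r  //  T (~t & r).
  branch 1 (add F ~r):
    T (~(r | p) -> ~q): β-rule — branch into F ~(r | p)  //  T ~q.
      branch 1.1 (add F ~(r | p)):
        F ~(r | p): β-rule — branch into T r  //  T p.
          branch 1.1.1 (add T r):
            ○ open, literals {r=true}.
          branch 1.1.2 (add T p):
            ○ open, literals {p=true, r=true}.
      branch 1.2 (add T ~q):
        ○ open, literals {q=false, r=true}.
  branch 2 (add T (~t & r)):
    T (~t & r): α-rule — add T ~t, T r.
    T (~(r | p) -> ~q): β-rule — branch into F ~(r | p)  //  T ~q.
      branch 2.1 (add F ~(r | p)):
        F ~(r | p): β-rule — branch into T r  //  T p.
          branch 2.1.1 (add T r):
            ○ open, literals {r=true, t=false}.
          branch 2.1.2 (add T p):
            ○ open, literals {p=true, r=true, t=false}.
      branch 2.2 (add T ~q):
        ○ open, literals {q=false, r=true, t=false}.
0 branches closed, 6 open.
Each open branch fixes some atoms; the unmentioned ones are free. Counting distinct full assignments: branch {r=true} (p, q, s, t) contributes 16 new; branch {p=true, r=true} (q, s, t) contributes 0 new; branch {q=false, r=true} (p, s, t) contributes 0 new; branch {r=true, t=false} (p, q, s) contributes 0 new; branch {p=true, r=true, t=false} (q, s) contributes 0 new; branch {q=false, r=true, t=false} (p, s) contributes 0 new. Total: 16.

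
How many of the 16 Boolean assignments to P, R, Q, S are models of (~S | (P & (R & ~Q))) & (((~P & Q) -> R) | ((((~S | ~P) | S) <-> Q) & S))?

Initial set: {T ((~S | (P & (R & ~Q))) & (((~P & Q) -> R) | ((((~S | ~P) | S) <-> Q) & S)))}.
T ((~S | (P & (R & ~Q))) & (((~P & Q) -> R) | ((((~S | ~P) | S) <-> Q) & S))): α-rule — add T (~S | (P & (R & ~Q))), T (((~P & Q) -> R) | ((((~S | ~P) | S) <-> Q) & S)).
T (~S | (P & (R & ~Q))): β-rule — branch into T ~S  //  T (P & (R & ~Q)).
  branch 1 (add T ~S):
    T (((~P & Q) -> R) | ((((~S | ~P) | S) <-> Q) & S)): β-rule — branch into T ((~P & Q) -> R)  //  T ((((~S | ~P) | S) <-> Q) & S).
      branch 1.1 (add T ((~P & Q) -> R)):
        T ((~P & Q) -> R): β-rule — branch into F (~P & Q)  //  T R.
          branch 1.1.1 (add F (~P & Q)):
            F (~P & Q): β-rule — branch into F ~P  //  F Q.
              branch 1.1.1.1 (add F ~P):
                ○ open, literals {P=true, S=false}.
              branch 1.1.1.2 (add F Q):
                ○ open, literals {Q=false, S=false}.
          branch 1.1.2 (add T R):
            ○ open, literals {R=true, S=false}.
      branch 1.2 (add T ((((~S | ~P) | S) <-> Q) & S)):
        T ((((~S | ~P) | S) <-> Q) & S): α-rule — add T (((~S | ~P) | S) <-> Q), T S.
        × closes — contains both S and ~S.
  branch 2 (add T (P & (R & ~Q))):
    T (P & (R & ~Q)): α-rule — add T P, T (R & ~Q).
    T (R & ~Q): α-rule — add T R, T ~Q.
    T (((~P & Q) -> R) | ((((~S | ~P) | S) <-> Q) & S)): β-rule — branch into T ((~P & Q) -> R)  //  T ((((~S | ~P) | S) <-> Q) & S).
      branch 2.1 (add T ((~P & Q) -> R)):
        T ((~P & Q) -> R): β-rule — branch into F (~P & Q)  //  T R.
          branch 2.1.1 (add F (~P & Q)):
            F (~P & Q): β-rule — branch into F ~P  //  F Q.
              branch 2.1.1.1 (add F ~P):
                ○ open, literals {P=true, Q=false, R=true}.
              branch 2.1.1.2 (add F Q):
                ○ open, literals {P=true, Q=false, R=true}.
          branch 2.1.2 (add T R):
            ○ open, literals {P=true, Q=false, R=true}.
      branch 2.2 (add T ((((~S | ~P) | S) <-> Q) & S)):
        T ((((~S | ~P) | S) <-> Q) & S): α-rule — add T (((~S | ~P) | S) <-> Q), T S.
        T (((~S | ~P) | S) <-> Q): β-rule — branch into T ((~S | ~P) | S), T Q  //  F ((~S | ~P) | S), F Q.
          branch 2.2.1 (add T ((~S | ~P) | S), T Q):
            × closes — contains both Q and ~Q.
          branch 2.2.2 (add F ((~S | ~P) | S), F Q):
            F ((~S | ~P) | S): α-rule — add F (~S | ~P), F S.
            × closes — contains both S and ~S.
3 branches closed, 6 open.
Each open branch fixes some atoms; the unmentioned ones are free. Counting distinct full assignments: branch {P=true, S=false} (R, Q) contributes 4 new; branch {Q=false, S=false} (P, R) contributes 2 new; branch {R=true, S=false} (P, Q) contributes 1 new; branch {P=true, Q=false, R=true} (S) contributes 1 new; branch {P=true, Q=false, R=true} (S) contributes 0 new; branch {P=true, Q=false, R=true} (S) contributes 0 new. Total: 8.

8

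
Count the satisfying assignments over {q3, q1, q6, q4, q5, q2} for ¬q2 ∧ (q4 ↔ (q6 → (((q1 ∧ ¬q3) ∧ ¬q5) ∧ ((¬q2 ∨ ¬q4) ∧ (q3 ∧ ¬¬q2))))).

16

Initial set: {T (¬q2 ∧ (q4 ↔ (q6 → (((q1 ∧ ¬q3) ∧ ¬q5) ∧ ((¬q2 ∨ ¬q4) ∧ (q3 ∧ ¬¬q2))))))}.
T (¬q2 ∧ (q4 ↔ (q6 → (((q1 ∧ ¬q3) ∧ ¬q5) ∧ ((¬q2 ∨ ¬q4) ∧ (q3 ∧ ¬¬q2)))))): α-rule — add T ¬q2, T (q4 ↔ (q6 → (((q1 ∧ ¬q3) ∧ ¬q5) ∧ ((¬q2 ∨ ¬q4) ∧ (q3 ∧ ¬¬q2))))).
T (q4 ↔ (q6 → (((q1 ∧ ¬q3) ∧ ¬q5) ∧ ((¬q2 ∨ ¬q4) ∧ (q3 ∧ ¬¬q2))))): β-rule — branch into T q4, T (q6 → (((q1 ∧ ¬q3) ∧ ¬q5) ∧ ((¬q2 ∨ ¬q4) ∧ (q3 ∧ ¬¬q2))))  //  F q4, F (q6 → (((q1 ∧ ¬q3) ∧ ¬q5) ∧ ((¬q2 ∨ ¬q4) ∧ (q3 ∧ ¬¬q2)))).
  branch 1 (add T q4, T (q6 → (((q1 ∧ ¬q3) ∧ ¬q5) ∧ ((¬q2 ∨ ¬q4) ∧ (q3 ∧ ¬¬q2))))):
    T (q6 → (((q1 ∧ ¬q3) ∧ ¬q5) ∧ ((¬q2 ∨ ¬q4) ∧ (q3 ∧ ¬¬q2)))): β-rule — branch into F q6  //  T (((q1 ∧ ¬q3) ∧ ¬q5) ∧ ((¬q2 ∨ ¬q4) ∧ (q3 ∧ ¬¬q2))).
      branch 1.1 (add F q6):
        ○ open, literals {q2=F, q4=T, q6=F}.
      branch 1.2 (add T (((q1 ∧ ¬q3) ∧ ¬q5) ∧ ((¬q2 ∨ ¬q4) ∧ (q3 ∧ ¬¬q2)))):
        T (((q1 ∧ ¬q3) ∧ ¬q5) ∧ ((¬q2 ∨ ¬q4) ∧ (q3 ∧ ¬¬q2))): α-rule — add T ((q1 ∧ ¬q3) ∧ ¬q5), T ((¬q2 ∨ ¬q4) ∧ (q3 ∧ ¬¬q2)).
        T ((q1 ∧ ¬q3) ∧ ¬q5): α-rule — add T (q1 ∧ ¬q3), T ¬q5.
        T ((¬q2 ∨ ¬q4) ∧ (q3 ∧ ¬¬q2)): α-rule — add T (¬q2 ∨ ¬q4), T (q3 ∧ ¬¬q2).
        T (q1 ∧ ¬q3): α-rule — add T q1, T ¬q3.
        T (q3 ∧ ¬¬q2): α-rule — add T q3, T ¬¬q2.
        × closes — contains both q3 and ¬q3.
  branch 2 (add F q4, F (q6 → (((q1 ∧ ¬q3) ∧ ¬q5) ∧ ((¬q2 ∨ ¬q4) ∧ (q3 ∧ ¬¬q2))))):
    F (q6 → (((q1 ∧ ¬q3) ∧ ¬q5) ∧ ((¬q2 ∨ ¬q4) ∧ (q3 ∧ ¬¬q2)))): α-rule — add T q6, F (((q1 ∧ ¬q3) ∧ ¬q5) ∧ ((¬q2 ∨ ¬q4) ∧ (q3 ∧ ¬¬q2))).
    F (((q1 ∧ ¬q3) ∧ ¬q5) ∧ ((¬q2 ∨ ¬q4) ∧ (q3 ∧ ¬¬q2))): β-rule — branch into F ((q1 ∧ ¬q3) ∧ ¬q5)  //  F ((¬q2 ∨ ¬q4) ∧ (q3 ∧ ¬¬q2)).
      branch 2.1 (add F ((q1 ∧ ¬q3) ∧ ¬q5)):
        F ((q1 ∧ ¬q3) ∧ ¬q5): β-rule — branch into F (q1 ∧ ¬q3)  //  F ¬q5.
          branch 2.1.1 (add F (q1 ∧ ¬q3)):
            F (q1 ∧ ¬q3): β-rule — branch into F q1  //  F ¬q3.
              branch 2.1.1.1 (add F q1):
                ○ open, literals {q1=F, q2=F, q4=F, q6=T}.
              branch 2.1.1.2 (add F ¬q3):
                ○ open, literals {q2=F, q3=T, q4=F, q6=T}.
          branch 2.1.2 (add F ¬q5):
            ○ open, literals {q2=F, q4=F, q5=T, q6=T}.
      branch 2.2 (add F ((¬q2 ∨ ¬q4) ∧ (q3 ∧ ¬¬q2))):
        F ((¬q2 ∨ ¬q4) ∧ (q3 ∧ ¬¬q2)): β-rule — branch into F (¬q2 ∨ ¬q4)  //  F (q3 ∧ ¬¬q2).
          branch 2.2.1 (add F (¬q2 ∨ ¬q4)):
            F (¬q2 ∨ ¬q4): α-rule — add F ¬q2, F ¬q4.
            × closes — contains both q2 and ¬q2.
          branch 2.2.2 (add F (q3 ∧ ¬¬q2)):
            F (q3 ∧ ¬¬q2): β-rule — branch into F q3  //  F ¬¬q2.
              branch 2.2.2.1 (add F q3):
                ○ open, literals {q2=F, q3=F, q4=F, q6=T}.
              branch 2.2.2.2 (add F ¬¬q2):
                F ¬¬q2: drop double negation, giving F q2.
                ○ open, literals {q2=F, q4=F, q6=T}.
2 branches closed, 6 open.
Each open branch fixes some atoms; the unmentioned ones are free. Counting distinct full assignments: branch {q2=F, q4=T, q6=F} (q3, q1, q5) contributes 8 new; branch {q1=F, q2=F, q4=F, q6=T} (q3, q5) contributes 4 new; branch {q2=F, q3=T, q4=F, q6=T} (q1, q5) contributes 2 new; branch {q2=F, q4=F, q5=T, q6=T} (q3, q1) contributes 1 new; branch {q2=F, q3=F, q4=F, q6=T} (q1, q5) contributes 1 new; branch {q2=F, q4=F, q6=T} (q3, q1, q5) contributes 0 new. Total: 16.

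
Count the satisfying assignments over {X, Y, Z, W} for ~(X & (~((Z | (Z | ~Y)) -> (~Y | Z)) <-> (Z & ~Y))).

Initial set: {~(X & (~((Z | (Z | ~Y)) -> (~Y | Z)) <-> (Z & ~Y)))}.
~(X & (~((Z | (Z | ~Y)) -> (~Y | Z)) <-> (Z & ~Y))): β-rule — branch into ~X  //  ~(~((Z | (Z | ~Y)) -> (~Y | Z)) <-> (Z & ~Y)).
  branch 1 (add ~X):
    ○ open, literals {X=false}.
  branch 2 (add ~(~((Z | (Z | ~Y)) -> (~Y | Z)) <-> (Z & ~Y))):
    ~(~((Z | (Z | ~Y)) -> (~Y | Z)) <-> (Z & ~Y)): β-rule — branch into ~((Z | (Z | ~Y)) -> (~Y | Z)), ~(Z & ~Y)  //  ~~((Z | (Z | ~Y)) -> (~Y | Z)), (Z & ~Y).
      branch 2.1 (add ~((Z | (Z | ~Y)) -> (~Y | Z)), ~(Z & ~Y)):
        ~((Z | (Z | ~Y)) -> (~Y | Z)): α-rule — add (Z | (Z | ~Y)), ~(~Y | Z).
        ~(~Y | Z): α-rule — add ~~Y, ~Z.
        ~(Z & ~Y): β-rule — branch into ~Z  //  ~~Y.
          branch 2.1.1 (add ~Z):
            (Z | (Z | ~Y)): β-rule — branch into Z  //  (Z | ~Y).
              branch 2.1.1.1 (add Z):
                × closes — contains both Z and ~Z.
              branch 2.1.1.2 (add (Z | ~Y)):
                (Z | ~Y): β-rule — branch into Z  //  ~Y.
                  branch 2.1.1.2.1 (add Z):
                    × closes — contains both Z and ~Z.
                  branch 2.1.1.2.2 (add ~Y):
                    × closes — contains both Y and ~Y.
          branch 2.1.2 (add ~~Y):
            (Z | (Z | ~Y)): β-rule — branch into Z  //  (Z | ~Y).
              branch 2.1.2.1 (add Z):
                × closes — contains both Z and ~Z.
              branch 2.1.2.2 (add (Z | ~Y)):
                (Z | ~Y): β-rule — branch into Z  //  ~Y.
                  branch 2.1.2.2.1 (add Z):
                    × closes — contains both Z and ~Z.
                  branch 2.1.2.2.2 (add ~Y):
                    × closes — contains both Y and ~Y.
      branch 2.2 (add ~~((Z | (Z | ~Y)) -> (~Y | Z)), (Z & ~Y)):
        (Z & ~Y): α-rule — add Z, ~Y.
        ~~((Z | (Z | ~Y)) -> (~Y | Z)): β-rule — branch into ~(Z | (Z | ~Y))  //  (~Y | Z).
          branch 2.2.1 (add ~(Z | (Z | ~Y))):
            ~(Z | (Z | ~Y)): α-rule — add ~Z, ~(Z | ~Y).
            × closes — contains both Z and ~Z.
          branch 2.2.2 (add (~Y | Z)):
            (~Y | Z): β-rule — branch into ~Y  //  Z.
              branch 2.2.2.1 (add ~Y):
                ○ open, literals {Y=false, Z=true}.
              branch 2.2.2.2 (add Z):
                ○ open, literals {Y=false, Z=true}.
7 branches closed, 3 open.
Each open branch fixes some atoms; the unmentioned ones are free. Counting distinct full assignments: branch {X=false} (Y, Z, W) contributes 8 new; branch {Y=false, Z=true} (X, W) contributes 2 new; branch {Y=false, Z=true} (X, W) contributes 0 new. Total: 10.

10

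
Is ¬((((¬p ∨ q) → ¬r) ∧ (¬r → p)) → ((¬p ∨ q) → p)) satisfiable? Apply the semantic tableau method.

Unsatisfiable

Initial set: {¬((((¬p ∨ q) → ¬r) ∧ (¬r → p)) → ((¬p ∨ q) → p))}.
¬((((¬p ∨ q) → ¬r) ∧ (¬r → p)) → ((¬p ∨ q) → p)): α-rule — add (((¬p ∨ q) → ¬r) ∧ (¬r → p)), ¬((¬p ∨ q) → p).
(((¬p ∨ q) → ¬r) ∧ (¬r → p)): α-rule — add ((¬p ∨ q) → ¬r), (¬r → p).
¬((¬p ∨ q) → p): α-rule — add (¬p ∨ q), ¬p.
((¬p ∨ q) → ¬r): β-rule — branch into ¬(¬p ∨ q)  //  ¬r.
  branch 1 (add ¬(¬p ∨ q)):
    ¬(¬p ∨ q): α-rule — add ¬¬p, ¬q.
    × closes — contains both p and ¬p.
  branch 2 (add ¬r):
    (¬r → p): β-rule — branch into ¬¬r  //  p.
      branch 2.1 (add ¬¬r):
        × closes — contains both r and ¬r.
      branch 2.2 (add p):
        × closes — contains both p and ¬p.
All 3 branches close.
Every branch closed; the formula is unsatisfiable.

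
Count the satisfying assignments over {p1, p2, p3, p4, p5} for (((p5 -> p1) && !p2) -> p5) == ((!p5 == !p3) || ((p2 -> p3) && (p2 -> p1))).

Initial set: {((((p5 -> p1) && !p2) -> p5) == ((!p5 == !p3) || ((p2 -> p3) && (p2 -> p1))))}.
((((p5 -> p1) && !p2) -> p5) == ((!p5 == !p3) || ((p2 -> p3) && (p2 -> p1)))): β-rule — branch into (((p5 -> p1) && !p2) -> p5), ((!p5 == !p3) || ((p2 -> p3) && (p2 -> p1)))  //  !(((p5 -> p1) && !p2) -> p5), !((!p5 == !p3) || ((p2 -> p3) && (p2 -> p1))).
  branch 1 (add (((p5 -> p1) && !p2) -> p5), ((!p5 == !p3) || ((p2 -> p3) && (p2 -> p1)))):
    (((p5 -> p1) && !p2) -> p5): β-rule — branch into !((p5 -> p1) && !p2)  //  p5.
      branch 1.1 (add !((p5 -> p1) && !p2)):
        ((!p5 == !p3) || ((p2 -> p3) && (p2 -> p1))): β-rule — branch into (!p5 == !p3)  //  ((p2 -> p3) && (p2 -> p1)).
          branch 1.1.1 (add (!p5 == !p3)):
            !((p5 -> p1) && !p2): β-rule — branch into !(p5 -> p1)  //  !!p2.
              branch 1.1.1.1 (add !(p5 -> p1)):
                !(p5 -> p1): α-rule — add p5, !p1.
                (!p5 == !p3): β-rule — branch into !p5, !p3  //  !!p5, !!p3.
                  branch 1.1.1.1.1 (add !p5, !p3):
                    × closes — contains both p5 and !p5.
                  branch 1.1.1.1.2 (add !!p5, !!p3):
                    ○ open, literals {p1=0, p3=1, p5=1}.
              branch 1.1.1.2 (add !!p2):
                (!p5 == !p3): β-rule — branch into !p5, !p3  //  !!p5, !!p3.
                  branch 1.1.1.2.1 (add !p5, !p3):
                    ○ open, literals {p2=1, p3=0, p5=0}.
                  branch 1.1.1.2.2 (add !!p5, !!p3):
                    ○ open, literals {p2=1, p3=1, p5=1}.
          branch 1.1.2 (add ((p2 -> p3) && (p2 -> p1))):
            ((p2 -> p3) && (p2 -> p1)): α-rule — add (p2 -> p3), (p2 -> p1).
            !((p5 -> p1) && !p2): β-rule — branch into !(p5 -> p1)  //  !!p2.
              branch 1.1.2.1 (add !(p5 -> p1)):
                !(p5 -> p1): α-rule — add p5, !p1.
                (p2 -> p3): β-rule — branch into !p2  //  p3.
                  branch 1.1.2.1.1 (add !p2):
                    (p2 -> p1): β-rule — branch into !p2  //  p1.
                      branch 1.1.2.1.1.1 (add !p2):
                        ○ open, literals {p1=0, p2=0, p5=1}.
                      branch 1.1.2.1.1.2 (add p1):
                        × closes — contains both p1 and !p1.
                  branch 1.1.2.1.2 (add p3):
                    (p2 -> p1): β-rule — branch into !p2  //  p1.
                      branch 1.1.2.1.2.1 (add !p2):
                        ○ open, literals {p1=0, p2=0, p3=1, p5=1}.
                      branch 1.1.2.1.2.2 (add p1):
                        × closes — contains both p1 and !p1.
              branch 1.1.2.2 (add !!p2):
                (p2 -> p3): β-rule — branch into !p2  //  p3.
                  branch 1.1.2.2.1 (add !p2):
                    × closes — contains both p2 and !p2.
                  branch 1.1.2.2.2 (add p3):
                    (p2 -> p1): β-rule — branch into !p2  //  p1.
                      branch 1.1.2.2.2.1 (add !p2):
                        × closes — contains both p2 and !p2.
                      branch 1.1.2.2.2.2 (add p1):
                        ○ open, literals {p1=1, p2=1, p3=1}.
      branch 1.2 (add p5):
        ((!p5 == !p3) || ((p2 -> p3) && (p2 -> p1))): β-rule — branch into (!p5 == !p3)  //  ((p2 -> p3) && (p2 -> p1)).
          branch 1.2.1 (add (!p5 == !p3)):
            (!p5 == !p3): β-rule — branch into !p5, !p3  //  !!p5, !!p3.
              branch 1.2.1.1 (add !p5, !p3):
                × closes — contains both p5 and !p5.
              branch 1.2.1.2 (add !!p5, !!p3):
                ○ open, literals {p3=1, p5=1}.
          branch 1.2.2 (add ((p2 -> p3) && (p2 -> p1))):
            ((p2 -> p3) && (p2 -> p1)): α-rule — add (p2 -> p3), (p2 -> p1).
            (p2 -> p3): β-rule — branch into !p2  //  p3.
              branch 1.2.2.1 (add !p2):
                (p2 -> p1): β-rule — branch into !p2  //  p1.
                  branch 1.2.2.1.1 (add !p2):
                    ○ open, literals {p2=0, p5=1}.
                  branch 1.2.2.1.2 (add p1):
                    ○ open, literals {p1=1, p2=0, p5=1}.
              branch 1.2.2.2 (add p3):
                (p2 -> p1): β-rule — branch into !p2  //  p1.
                  branch 1.2.2.2.1 (add !p2):
                    ○ open, literals {p2=0, p3=1, p5=1}.
                  branch 1.2.2.2.2 (add p1):
                    ○ open, literals {p1=1, p3=1, p5=1}.
  branch 2 (add !(((p5 -> p1) && !p2) -> p5), !((!p5 == !p3) || ((p2 -> p3) && (p2 -> p1)))):
    !(((p5 -> p1) && !p2) -> p5): α-rule — add ((p5 -> p1) && !p2), !p5.
    !((!p5 == !p3) || ((p2 -> p3) && (p2 -> p1))): α-rule — add !(!p5 == !p3), !((p2 -> p3) && (p2 -> p1)).
    ((p5 -> p1) && !p2): α-rule — add (p5 -> p1), !p2.
    !(!p5 == !p3): β-rule — branch into !p5, !!p3  //  !!p5, !p3.
      branch 2.1 (add !p5, !!p3):
        !((p2 -> p3) && (p2 -> p1)): β-rule — branch into !(p2 -> p3)  //  !(p2 -> p1).
          branch 2.1.1 (add !(p2 -> p3)):
            !(p2 -> p3): α-rule — add p2, !p3.
            × closes — contains both p2 and !p2.
          branch 2.1.2 (add !(p2 -> p1)):
            !(p2 -> p1): α-rule — add p2, !p1.
            × closes — contains both p2 and !p2.
      branch 2.2 (add !!p5, !p3):
        × closes — contains both p5 and !p5.
9 branches closed, 11 open.
Each open branch fixes some atoms; the unmentioned ones are free. Counting distinct full assignments: branch {p1=0, p3=1, p5=1} (p2, p4) contributes 4 new; branch {p2=1, p3=0, p5=0} (p1, p4) contributes 4 new; branch {p2=1, p3=1, p5=1} (p1, p4) contributes 2 new; branch {p1=0, p2=0, p5=1} (p3, p4) contributes 2 new; branch {p1=0, p2=0, p3=1, p5=1} (p4) contributes 0 new; branch {p1=1, p2=1, p3=1} (p4, p5) contributes 2 new; branch {p3=1, p5=1} (p1, p2, p4) contributes 2 new; branch {p2=0, p5=1} (p1, p3, p4) contributes 2 new; branch {p1=1, p2=0, p5=1} (p3, p4) contributes 0 new; branch {p2=0, p3=1, p5=1} (p1, p4) contributes 0 new; branch {p1=1, p3=1, p5=1} (p2, p4) contributes 0 new. Total: 18.

18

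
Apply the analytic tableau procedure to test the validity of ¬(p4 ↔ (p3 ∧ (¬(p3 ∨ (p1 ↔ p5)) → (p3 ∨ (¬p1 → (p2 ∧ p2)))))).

Not valid

Assume the negation and expand:
Initial set: {¬¬(p4 ↔ (p3 ∧ (¬(p3 ∨ (p1 ↔ p5)) → (p3 ∨ (¬p1 → (p2 ∧ p2))))))}.
¬¬(p4 ↔ (p3 ∧ (¬(p3 ∨ (p1 ↔ p5)) → (p3 ∨ (¬p1 → (p2 ∧ p2)))))): β-rule — branch into p4, (p3 ∧ (¬(p3 ∨ (p1 ↔ p5)) → (p3 ∨ (¬p1 → (p2 ∧ p2)))))  //  ¬p4, ¬(p3 ∧ (¬(p3 ∨ (p1 ↔ p5)) → (p3 ∨ (¬p1 → (p2 ∧ p2))))).
  branch 1 (add p4, (p3 ∧ (¬(p3 ∨ (p1 ↔ p5)) → (p3 ∨ (¬p1 → (p2 ∧ p2)))))):
    (p3 ∧ (¬(p3 ∨ (p1 ↔ p5)) → (p3 ∨ (¬p1 → (p2 ∧ p2))))): α-rule — add p3, (¬(p3 ∨ (p1 ↔ p5)) → (p3 ∨ (¬p1 → (p2 ∧ p2)))).
    (¬(p3 ∨ (p1 ↔ p5)) → (p3 ∨ (¬p1 → (p2 ∧ p2)))): β-rule — branch into ¬¬(p3 ∨ (p1 ↔ p5))  //  (p3 ∨ (¬p1 → (p2 ∧ p2))).
      branch 1.1 (add ¬¬(p3 ∨ (p1 ↔ p5))):
        ¬¬(p3 ∨ (p1 ↔ p5)): β-rule — branch into p3  //  (p1 ↔ p5).
          branch 1.1.1 (add p3):
            ○ open, literals {p3=T, p4=T}.
          branch 1.1.2 (add (p1 ↔ p5)):
            (p1 ↔ p5): β-rule — branch into p1, p5  //  ¬p1, ¬p5.
              branch 1.1.2.1 (add p1, p5):
                ○ open, literals {p1=T, p3=T, p4=T, p5=T}.
              branch 1.1.2.2 (add ¬p1, ¬p5):
                ○ open, literals {p1=F, p3=T, p4=T, p5=F}.
      branch 1.2 (add (p3 ∨ (¬p1 → (p2 ∧ p2)))):
        (p3 ∨ (¬p1 → (p2 ∧ p2))): β-rule — branch into p3  //  (¬p1 → (p2 ∧ p2)).
          branch 1.2.1 (add p3):
            ○ open, literals {p3=T, p4=T}.
          branch 1.2.2 (add (¬p1 → (p2 ∧ p2))):
            (¬p1 → (p2 ∧ p2)): β-rule — branch into ¬¬p1  //  (p2 ∧ p2).
              branch 1.2.2.1 (add ¬¬p1):
                ○ open, literals {p1=T, p3=T, p4=T}.
              branch 1.2.2.2 (add (p2 ∧ p2)):
                (p2 ∧ p2): α-rule — add p2, p2.
                ○ open, literals {p2=T, p3=T, p4=T}.
  branch 2 (add ¬p4, ¬(p3 ∧ (¬(p3 ∨ (p1 ↔ p5)) → (p3 ∨ (¬p1 → (p2 ∧ p2)))))):
    ¬(p3 ∧ (¬(p3 ∨ (p1 ↔ p5)) → (p3 ∨ (¬p1 → (p2 ∧ p2))))): β-rule — branch into ¬p3  //  ¬(¬(p3 ∨ (p1 ↔ p5)) → (p3 ∨ (¬p1 → (p2 ∧ p2)))).
      branch 2.1 (add ¬p3):
        ○ open, literals {p3=F, p4=F}.
      branch 2.2 (add ¬(¬(p3 ∨ (p1 ↔ p5)) → (p3 ∨ (¬p1 → (p2 ∧ p2))))):
        ¬(¬(p3 ∨ (p1 ↔ p5)) → (p3 ∨ (¬p1 → (p2 ∧ p2)))): α-rule — add ¬(p3 ∨ (p1 ↔ p5)), ¬(p3 ∨ (¬p1 → (p2 ∧ p2))).
        ¬(p3 ∨ (p1 ↔ p5)): α-rule — add ¬p3, ¬(p1 ↔ p5).
        ¬(p3 ∨ (¬p1 → (p2 ∧ p2))): α-rule — add ¬p3, ¬(¬p1 → (p2 ∧ p2)).
        ¬(¬p1 → (p2 ∧ p2)): α-rule — add ¬p1, ¬(p2 ∧ p2).
        ¬(p1 ↔ p5): β-rule — branch into p1, ¬p5  //  ¬p1, p5.
          branch 2.2.1 (add p1, ¬p5):
            × closes — contains both p1 and ¬p1.
          branch 2.2.2 (add ¬p1, p5):
            ¬(p2 ∧ p2): β-rule — branch into ¬p2  //  ¬p2.
              branch 2.2.2.1 (add ¬p2):
                ○ open, literals {p1=F, p2=F, p3=F, p4=F, p5=T}.
              branch 2.2.2.2 (add ¬p2):
                ○ open, literals {p1=F, p2=F, p3=F, p4=F, p5=T}.
1 branch closed, 9 open.
An open branch gives a countermodel: p3=T, p4=T (unmentioned atoms arbitrary); under it the original formula is false.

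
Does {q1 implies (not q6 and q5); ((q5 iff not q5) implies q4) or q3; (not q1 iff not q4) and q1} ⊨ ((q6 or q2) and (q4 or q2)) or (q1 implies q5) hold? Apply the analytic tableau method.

Yes

Initial set: {(q1 implies (not q6 and q5)); (((q5 iff not q5) implies q4) or q3); ((not q1 iff not q4) and q1); not (((q6 or q2) and (q4 or q2)) or (q1 implies q5))}.
((not q1 iff not q4) and q1): α-rule — add (not q1 iff not q4), q1.
not (((q6 or q2) and (q4 or q2)) or (q1 implies q5)): α-rule — add not ((q6 or q2) and (q4 or q2)), not (q1 implies q5).
not (q1 implies q5): α-rule — add q1, not q5.
(q1 implies (not q6 and q5)): β-rule — branch into not q1  //  (not q6 and q5).
  branch 1 (add not q1):
    × closes — contains both q1 and not q1.
  branch 2 (add (not q6 and q5)):
    (not q6 and q5): α-rule — add not q6, q5.
    × closes — contains both q5 and not q5.
All 2 branches close.
Every branch closed, so the premises entail the conclusion.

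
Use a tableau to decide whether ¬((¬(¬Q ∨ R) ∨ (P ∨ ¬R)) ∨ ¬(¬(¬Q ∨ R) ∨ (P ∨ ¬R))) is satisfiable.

Unsatisfiable

Initial set: {T ¬((¬(¬Q ∨ R) ∨ (P ∨ ¬R)) ∨ ¬(¬(¬Q ∨ R) ∨ (P ∨ ¬R)))}.
T ¬((¬(¬Q ∨ R) ∨ (P ∨ ¬R)) ∨ ¬(¬(¬Q ∨ R) ∨ (P ∨ ¬R))): α-rule — add F (¬(¬Q ∨ R) ∨ (P ∨ ¬R)), F ¬(¬(¬Q ∨ R) ∨ (P ∨ ¬R)).
F (¬(¬Q ∨ R) ∨ (P ∨ ¬R)): α-rule — add F ¬(¬Q ∨ R), F (P ∨ ¬R).
F (P ∨ ¬R): α-rule — add F P, F ¬R.
F ¬(¬(¬Q ∨ R) ∨ (P ∨ ¬R)): β-rule — branch into T ¬(¬Q ∨ R)  //  T (P ∨ ¬R).
  branch 1 (add T ¬(¬Q ∨ R)):
    T ¬(¬Q ∨ R): α-rule — add F ¬Q, F R.
    × closes — contains both R and ¬R.
  branch 2 (add T (P ∨ ¬R)):
    F ¬(¬Q ∨ R): β-rule — branch into T ¬Q  //  T R.
      branch 2.1 (add T ¬Q):
        T (P ∨ ¬R): β-rule — branch into T P  //  T ¬R.
          branch 2.1.1 (add T P):
            × closes — contains both P and ¬P.
          branch 2.1.2 (add T ¬R):
            × closes — contains both R and ¬R.
      branch 2.2 (add T R):
        T (P ∨ ¬R): β-rule — branch into T P  //  T ¬R.
          branch 2.2.1 (add T P):
            × closes — contains both P and ¬P.
          branch 2.2.2 (add T ¬R):
            × closes — contains both R and ¬R.
All 5 branches close.
Every branch closed; the formula is unsatisfiable.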